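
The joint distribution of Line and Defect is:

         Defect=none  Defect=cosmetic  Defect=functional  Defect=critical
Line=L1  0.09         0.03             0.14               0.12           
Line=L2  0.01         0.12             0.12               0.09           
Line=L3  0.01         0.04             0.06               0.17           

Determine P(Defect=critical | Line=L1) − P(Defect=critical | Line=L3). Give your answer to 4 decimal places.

-0.2914

P(Line=L1) = 0.09 + 0.03 + 0.14 + 0.12 = 0.38; P(Defect=critical | Line=L1) = 0.12/0.38 = 0.31579.
P(Line=L3) = 0.01 + 0.04 + 0.06 + 0.17 = 0.28; P(Defect=critical | Line=L3) = 0.17/0.28 = 0.60714.
Difference = -0.2914.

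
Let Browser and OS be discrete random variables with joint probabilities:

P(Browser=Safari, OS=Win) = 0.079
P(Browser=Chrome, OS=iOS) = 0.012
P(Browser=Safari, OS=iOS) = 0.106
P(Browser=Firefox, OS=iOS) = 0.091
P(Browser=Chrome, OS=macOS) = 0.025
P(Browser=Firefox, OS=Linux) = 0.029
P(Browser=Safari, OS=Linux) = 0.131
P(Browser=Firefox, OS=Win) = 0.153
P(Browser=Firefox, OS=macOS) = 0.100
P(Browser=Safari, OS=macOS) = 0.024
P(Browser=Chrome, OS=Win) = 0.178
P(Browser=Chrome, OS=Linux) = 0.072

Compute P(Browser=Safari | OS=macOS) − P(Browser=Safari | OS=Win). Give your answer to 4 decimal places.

-0.0316

P(OS=macOS) = 0.025 + 0.100 + 0.024 = 0.149; P(Browser=Safari | OS=macOS) = 0.024/0.149 = 0.16107.
P(OS=Win) = 0.178 + 0.153 + 0.079 = 0.410; P(Browser=Safari | OS=Win) = 0.079/0.410 = 0.19268.
Difference = -0.0316.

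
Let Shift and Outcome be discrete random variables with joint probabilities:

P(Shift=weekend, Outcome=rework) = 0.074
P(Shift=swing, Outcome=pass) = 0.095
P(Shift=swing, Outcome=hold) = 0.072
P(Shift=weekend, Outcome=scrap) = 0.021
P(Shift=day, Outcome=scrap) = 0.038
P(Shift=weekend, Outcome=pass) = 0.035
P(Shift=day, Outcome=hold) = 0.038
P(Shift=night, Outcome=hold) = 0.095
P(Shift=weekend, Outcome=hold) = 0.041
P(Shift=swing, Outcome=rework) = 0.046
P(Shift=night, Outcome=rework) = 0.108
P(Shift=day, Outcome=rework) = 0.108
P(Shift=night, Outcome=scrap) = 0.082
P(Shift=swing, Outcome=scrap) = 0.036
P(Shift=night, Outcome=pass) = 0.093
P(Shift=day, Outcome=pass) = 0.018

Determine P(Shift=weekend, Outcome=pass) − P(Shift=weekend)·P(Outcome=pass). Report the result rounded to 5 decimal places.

P(Shift=weekend) = 0.035 + 0.074 + 0.021 + 0.041 = 0.171.
P(Outcome=pass) = 0.018 + 0.095 + 0.093 + 0.035 = 0.241.
P(Shift=weekend, Outcome=pass) − P(Shift=weekend)P(Outcome=pass) = 0.035 − 0.171×0.241 = -0.00621.

-0.00621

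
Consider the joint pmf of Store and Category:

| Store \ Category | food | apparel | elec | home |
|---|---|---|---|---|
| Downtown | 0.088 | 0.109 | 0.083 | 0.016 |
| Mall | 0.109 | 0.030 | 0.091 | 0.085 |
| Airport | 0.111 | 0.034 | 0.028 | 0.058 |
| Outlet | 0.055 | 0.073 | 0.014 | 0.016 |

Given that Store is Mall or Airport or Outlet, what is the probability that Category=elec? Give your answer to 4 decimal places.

0.1889

P(Store=Mall) = 0.109 + 0.030 + 0.091 + 0.085 = 0.315.
P(Store=Airport) = 0.111 + 0.034 + 0.028 + 0.058 = 0.231.
P(Store=Outlet) = 0.055 + 0.073 + 0.014 + 0.016 = 0.158.
P(Store ∈ {Mall, Airport, Outlet}) = 0.315 + 0.231 + 0.158 = 0.704; P(Category=elec, Store ∈ {Mall, Airport, Outlet}) = 0.091 + 0.028 + 0.014 = 0.133.
P(Category=elec | Store ∈ {Mall, Airport, Outlet}) = 0.133/0.704 = 0.1889.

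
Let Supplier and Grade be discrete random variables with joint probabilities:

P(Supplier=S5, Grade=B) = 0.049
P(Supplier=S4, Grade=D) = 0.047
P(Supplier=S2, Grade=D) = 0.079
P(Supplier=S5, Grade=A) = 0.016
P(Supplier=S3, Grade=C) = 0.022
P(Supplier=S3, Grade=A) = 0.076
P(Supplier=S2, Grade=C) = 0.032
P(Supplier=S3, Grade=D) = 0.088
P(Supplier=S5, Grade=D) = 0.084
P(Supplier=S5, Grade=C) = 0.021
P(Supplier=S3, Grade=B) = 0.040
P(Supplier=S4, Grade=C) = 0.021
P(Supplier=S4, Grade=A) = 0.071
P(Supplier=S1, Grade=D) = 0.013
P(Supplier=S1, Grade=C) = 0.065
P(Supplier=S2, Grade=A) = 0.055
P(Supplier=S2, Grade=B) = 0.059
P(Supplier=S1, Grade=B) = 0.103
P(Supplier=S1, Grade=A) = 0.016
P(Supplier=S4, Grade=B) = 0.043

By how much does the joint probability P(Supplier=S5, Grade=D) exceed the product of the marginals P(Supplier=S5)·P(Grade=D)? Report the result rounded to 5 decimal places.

0.03113

P(Supplier=S5) = 0.016 + 0.049 + 0.021 + 0.084 = 0.170.
P(Grade=D) = 0.013 + 0.079 + 0.088 + 0.047 + 0.084 = 0.311.
P(Supplier=S5, Grade=D) − P(Supplier=S5)P(Grade=D) = 0.084 − 0.170×0.311 = 0.03113.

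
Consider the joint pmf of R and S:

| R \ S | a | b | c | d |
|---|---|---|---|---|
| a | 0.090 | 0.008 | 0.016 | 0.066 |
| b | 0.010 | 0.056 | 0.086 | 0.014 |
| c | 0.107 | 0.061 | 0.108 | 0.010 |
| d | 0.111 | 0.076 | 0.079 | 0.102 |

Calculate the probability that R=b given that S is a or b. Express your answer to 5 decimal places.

P(S=a) = 0.090 + 0.010 + 0.107 + 0.111 = 0.318.
P(S=b) = 0.008 + 0.056 + 0.061 + 0.076 = 0.201.
P(S ∈ {a, b}) = 0.318 + 0.201 = 0.519; P(R=b, S ∈ {a, b}) = 0.010 + 0.056 = 0.066.
P(R=b | S ∈ {a, b}) = 0.066/0.519 = 0.12717.

0.12717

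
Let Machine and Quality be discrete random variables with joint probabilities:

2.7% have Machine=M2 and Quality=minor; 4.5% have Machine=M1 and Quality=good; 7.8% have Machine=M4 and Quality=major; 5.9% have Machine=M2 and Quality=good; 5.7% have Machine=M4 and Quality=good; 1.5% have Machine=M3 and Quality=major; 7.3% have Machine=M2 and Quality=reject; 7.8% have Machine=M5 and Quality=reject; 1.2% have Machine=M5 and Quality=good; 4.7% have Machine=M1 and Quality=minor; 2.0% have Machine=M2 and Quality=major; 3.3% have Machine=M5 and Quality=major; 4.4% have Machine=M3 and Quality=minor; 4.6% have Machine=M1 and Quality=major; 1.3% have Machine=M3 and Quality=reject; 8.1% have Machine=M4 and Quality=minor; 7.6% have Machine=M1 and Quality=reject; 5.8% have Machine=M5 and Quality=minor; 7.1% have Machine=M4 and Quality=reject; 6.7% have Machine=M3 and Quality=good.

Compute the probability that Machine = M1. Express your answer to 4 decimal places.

0.2140

P(Machine=M1) = 0.045 + 0.047 + 0.046 + 0.076 = 0.214.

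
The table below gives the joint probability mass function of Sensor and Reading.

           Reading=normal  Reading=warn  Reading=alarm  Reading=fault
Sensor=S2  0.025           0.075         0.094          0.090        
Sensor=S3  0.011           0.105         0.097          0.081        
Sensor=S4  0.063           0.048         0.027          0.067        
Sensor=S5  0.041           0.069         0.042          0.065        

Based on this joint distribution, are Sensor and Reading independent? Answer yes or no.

no

P(Sensor=S4) = 0.205 and P(Reading=normal) = 0.140, so their product is 0.02870, but P(Sensor=S4, Reading=normal) = 0.063. Since these differ, Sensor and Reading are not independent.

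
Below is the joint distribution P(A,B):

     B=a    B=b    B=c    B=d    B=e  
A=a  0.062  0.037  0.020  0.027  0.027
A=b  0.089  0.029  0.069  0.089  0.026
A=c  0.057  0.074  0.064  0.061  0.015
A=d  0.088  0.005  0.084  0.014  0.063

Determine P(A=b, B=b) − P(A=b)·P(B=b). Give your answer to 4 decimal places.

P(A=b) = 0.089 + 0.029 + 0.069 + 0.089 + 0.026 = 0.302.
P(B=b) = 0.037 + 0.029 + 0.074 + 0.005 = 0.145.
P(A=b, B=b) − P(A=b)P(B=b) = 0.029 − 0.302×0.145 = -0.0148.

-0.0148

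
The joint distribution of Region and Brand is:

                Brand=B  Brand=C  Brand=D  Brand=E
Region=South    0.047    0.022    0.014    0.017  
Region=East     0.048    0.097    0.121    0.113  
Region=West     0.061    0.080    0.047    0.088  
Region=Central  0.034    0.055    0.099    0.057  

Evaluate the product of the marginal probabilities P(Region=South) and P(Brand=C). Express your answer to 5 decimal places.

P(Region=South) = 0.047 + 0.022 + 0.014 + 0.017 = 0.100.
P(Brand=C) = 0.022 + 0.097 + 0.080 + 0.055 = 0.254.
Product: 0.100 × 0.254 = 0.02540.

0.02540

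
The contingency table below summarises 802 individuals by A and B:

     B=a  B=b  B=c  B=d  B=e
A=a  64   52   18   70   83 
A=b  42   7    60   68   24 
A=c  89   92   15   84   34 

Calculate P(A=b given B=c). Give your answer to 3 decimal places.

0.645

Total with B=c: 18 + 60 + 15 = 93.
P(A=b | B=c) = 60/93 = 0.645.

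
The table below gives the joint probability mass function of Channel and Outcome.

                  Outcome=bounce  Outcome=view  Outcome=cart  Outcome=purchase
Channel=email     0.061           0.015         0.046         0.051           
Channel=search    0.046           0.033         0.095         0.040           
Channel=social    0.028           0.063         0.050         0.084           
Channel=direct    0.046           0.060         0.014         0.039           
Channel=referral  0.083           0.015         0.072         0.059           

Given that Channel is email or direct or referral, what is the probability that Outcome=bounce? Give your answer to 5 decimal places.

0.33868

P(Channel=email) = 0.061 + 0.015 + 0.046 + 0.051 = 0.173.
P(Channel=direct) = 0.046 + 0.060 + 0.014 + 0.039 = 0.159.
P(Channel=referral) = 0.083 + 0.015 + 0.072 + 0.059 = 0.229.
P(Channel ∈ {email, direct, referral}) = 0.173 + 0.159 + 0.229 = 0.561; P(Outcome=bounce, Channel ∈ {email, direct, referral}) = 0.061 + 0.046 + 0.083 = 0.190.
P(Outcome=bounce | Channel ∈ {email, direct, referral}) = 0.190/0.561 = 0.33868.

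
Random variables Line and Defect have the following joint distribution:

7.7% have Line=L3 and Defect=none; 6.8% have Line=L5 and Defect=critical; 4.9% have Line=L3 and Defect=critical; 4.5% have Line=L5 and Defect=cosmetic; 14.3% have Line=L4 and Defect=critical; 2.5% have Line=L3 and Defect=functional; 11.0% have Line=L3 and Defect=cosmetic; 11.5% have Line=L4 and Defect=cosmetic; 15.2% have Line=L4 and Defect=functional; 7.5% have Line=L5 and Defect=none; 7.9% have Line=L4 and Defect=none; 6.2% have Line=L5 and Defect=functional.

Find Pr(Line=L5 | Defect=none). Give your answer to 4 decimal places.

0.3247

P(Defect=none) = 0.077 + 0.079 + 0.075 = 0.231.
P(Line=L5 | Defect=none) = 0.075/0.231 = 0.3247.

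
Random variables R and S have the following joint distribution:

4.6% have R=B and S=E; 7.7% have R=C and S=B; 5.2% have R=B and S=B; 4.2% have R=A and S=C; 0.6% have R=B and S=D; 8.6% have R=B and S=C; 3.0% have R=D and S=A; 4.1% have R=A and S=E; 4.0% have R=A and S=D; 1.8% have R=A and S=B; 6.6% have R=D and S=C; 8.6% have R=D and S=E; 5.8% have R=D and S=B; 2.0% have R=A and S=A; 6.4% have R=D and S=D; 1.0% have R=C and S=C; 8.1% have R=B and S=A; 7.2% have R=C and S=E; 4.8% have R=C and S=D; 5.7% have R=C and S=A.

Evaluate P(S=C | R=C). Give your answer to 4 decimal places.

P(R=C) = 0.057 + 0.077 + 0.010 + 0.048 + 0.072 = 0.264.
P(S=C | R=C) = 0.010/0.264 = 0.0379.

0.0379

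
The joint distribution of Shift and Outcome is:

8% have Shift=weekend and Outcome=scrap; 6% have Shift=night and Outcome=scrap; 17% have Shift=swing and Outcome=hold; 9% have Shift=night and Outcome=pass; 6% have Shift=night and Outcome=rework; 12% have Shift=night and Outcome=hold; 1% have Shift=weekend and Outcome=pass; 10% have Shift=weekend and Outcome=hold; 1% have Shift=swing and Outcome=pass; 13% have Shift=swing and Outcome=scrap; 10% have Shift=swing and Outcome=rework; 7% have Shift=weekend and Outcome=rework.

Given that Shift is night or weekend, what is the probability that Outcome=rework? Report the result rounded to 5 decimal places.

0.22034

P(Shift=night) = 0.09 + 0.06 + 0.06 + 0.12 = 0.33.
P(Shift=weekend) = 0.01 + 0.07 + 0.08 + 0.10 = 0.26.
P(Shift ∈ {night, weekend}) = 0.33 + 0.26 = 0.59; P(Outcome=rework, Shift ∈ {night, weekend}) = 0.06 + 0.07 = 0.13.
P(Outcome=rework | Shift ∈ {night, weekend}) = 0.13/0.59 = 0.22034.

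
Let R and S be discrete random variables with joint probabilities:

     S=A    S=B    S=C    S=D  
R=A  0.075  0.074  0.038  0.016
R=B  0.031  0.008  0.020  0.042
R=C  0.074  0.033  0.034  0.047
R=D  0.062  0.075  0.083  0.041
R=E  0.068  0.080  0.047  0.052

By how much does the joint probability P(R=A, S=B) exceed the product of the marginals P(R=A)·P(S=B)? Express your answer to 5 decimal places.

0.01919

P(R=A) = 0.075 + 0.074 + 0.038 + 0.016 = 0.203.
P(S=B) = 0.074 + 0.008 + 0.033 + 0.075 + 0.080 = 0.270.
P(R=A, S=B) − P(R=A)P(S=B) = 0.074 − 0.203×0.270 = 0.01919.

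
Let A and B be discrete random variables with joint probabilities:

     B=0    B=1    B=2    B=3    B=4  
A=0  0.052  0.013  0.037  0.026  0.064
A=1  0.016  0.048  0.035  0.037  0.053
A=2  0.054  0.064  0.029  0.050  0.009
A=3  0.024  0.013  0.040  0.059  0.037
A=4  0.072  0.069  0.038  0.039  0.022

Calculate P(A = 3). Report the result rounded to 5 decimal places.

P(A=3) = 0.024 + 0.013 + 0.040 + 0.059 + 0.037 = 0.173.

0.17300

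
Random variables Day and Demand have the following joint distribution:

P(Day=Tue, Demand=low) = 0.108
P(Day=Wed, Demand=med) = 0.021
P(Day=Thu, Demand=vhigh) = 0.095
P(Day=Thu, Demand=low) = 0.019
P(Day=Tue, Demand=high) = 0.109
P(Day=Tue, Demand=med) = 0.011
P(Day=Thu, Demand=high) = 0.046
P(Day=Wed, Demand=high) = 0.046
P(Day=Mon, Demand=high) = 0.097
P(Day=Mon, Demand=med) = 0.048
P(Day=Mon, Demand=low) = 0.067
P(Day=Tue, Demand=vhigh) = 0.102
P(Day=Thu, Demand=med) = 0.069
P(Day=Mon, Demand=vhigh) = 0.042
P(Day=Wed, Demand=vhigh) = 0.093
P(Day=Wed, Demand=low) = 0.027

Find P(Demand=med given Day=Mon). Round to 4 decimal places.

P(Day=Mon) = 0.067 + 0.048 + 0.097 + 0.042 = 0.254.
P(Demand=med | Day=Mon) = 0.048/0.254 = 0.1890.

0.1890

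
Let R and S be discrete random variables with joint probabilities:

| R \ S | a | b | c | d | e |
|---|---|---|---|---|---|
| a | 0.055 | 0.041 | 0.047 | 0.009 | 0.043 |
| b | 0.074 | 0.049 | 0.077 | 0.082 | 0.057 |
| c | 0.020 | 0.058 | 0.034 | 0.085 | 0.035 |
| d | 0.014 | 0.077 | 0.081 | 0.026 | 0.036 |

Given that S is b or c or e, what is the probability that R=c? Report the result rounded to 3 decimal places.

0.200

P(S=b) = 0.041 + 0.049 + 0.058 + 0.077 = 0.225.
P(S=c) = 0.047 + 0.077 + 0.034 + 0.081 = 0.239.
P(S=e) = 0.043 + 0.057 + 0.035 + 0.036 = 0.171.
P(S ∈ {b, c, e}) = 0.225 + 0.239 + 0.171 = 0.635; P(R=c, S ∈ {b, c, e}) = 0.058 + 0.034 + 0.035 = 0.127.
P(R=c | S ∈ {b, c, e}) = 0.127/0.635 = 0.200.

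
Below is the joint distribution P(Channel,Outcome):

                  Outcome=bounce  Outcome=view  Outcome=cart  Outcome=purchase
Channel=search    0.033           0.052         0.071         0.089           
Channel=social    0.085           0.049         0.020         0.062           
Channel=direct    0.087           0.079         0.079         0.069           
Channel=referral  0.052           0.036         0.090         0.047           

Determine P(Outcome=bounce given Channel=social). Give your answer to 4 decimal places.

0.3935

P(Channel=social) = 0.085 + 0.049 + 0.020 + 0.062 = 0.216.
P(Outcome=bounce | Channel=social) = 0.085/0.216 = 0.3935.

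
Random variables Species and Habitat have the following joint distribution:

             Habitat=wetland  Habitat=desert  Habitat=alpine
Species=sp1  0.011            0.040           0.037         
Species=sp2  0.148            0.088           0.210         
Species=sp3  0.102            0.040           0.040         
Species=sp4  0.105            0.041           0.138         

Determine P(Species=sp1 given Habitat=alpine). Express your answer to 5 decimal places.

0.08706

P(Habitat=alpine) = 0.037 + 0.210 + 0.040 + 0.138 = 0.425.
P(Species=sp1 | Habitat=alpine) = 0.037/0.425 = 0.08706.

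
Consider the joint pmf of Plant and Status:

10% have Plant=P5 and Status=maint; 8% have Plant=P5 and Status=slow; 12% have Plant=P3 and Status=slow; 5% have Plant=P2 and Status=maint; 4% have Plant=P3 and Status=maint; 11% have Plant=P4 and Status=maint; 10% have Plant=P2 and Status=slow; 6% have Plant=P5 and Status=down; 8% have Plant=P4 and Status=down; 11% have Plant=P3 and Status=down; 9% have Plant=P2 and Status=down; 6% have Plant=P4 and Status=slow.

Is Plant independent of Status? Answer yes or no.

P(Plant=P3) = 0.27 and P(Status=maint) = 0.30, so their product is 0.0810, but P(Plant=P3, Status=maint) = 0.04. Since these differ, Plant and Status are not independent.

no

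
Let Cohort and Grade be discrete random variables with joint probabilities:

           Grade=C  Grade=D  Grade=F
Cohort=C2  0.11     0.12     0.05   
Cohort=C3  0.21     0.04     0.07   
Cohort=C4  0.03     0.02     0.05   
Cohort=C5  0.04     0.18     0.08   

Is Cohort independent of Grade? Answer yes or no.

P(Cohort=C3) = 0.32 and P(Grade=C) = 0.39, so their product is 0.1248, but P(Cohort=C3, Grade=C) = 0.21. Since these differ, Cohort and Grade are not independent.

no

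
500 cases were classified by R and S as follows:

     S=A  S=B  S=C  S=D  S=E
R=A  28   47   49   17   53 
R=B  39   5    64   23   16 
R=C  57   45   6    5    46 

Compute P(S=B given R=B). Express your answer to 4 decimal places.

Total with R=B: 39 + 5 + 64 + 23 + 16 = 147.
P(S=B | R=B) = 5/147 = 0.0340.

0.0340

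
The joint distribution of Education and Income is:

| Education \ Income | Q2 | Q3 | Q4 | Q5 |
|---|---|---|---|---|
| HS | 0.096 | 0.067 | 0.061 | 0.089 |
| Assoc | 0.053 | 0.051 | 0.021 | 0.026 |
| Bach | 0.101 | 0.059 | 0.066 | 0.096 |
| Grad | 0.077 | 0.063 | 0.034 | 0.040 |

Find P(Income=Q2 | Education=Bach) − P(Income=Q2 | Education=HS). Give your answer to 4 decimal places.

P(Education=Bach) = 0.101 + 0.059 + 0.066 + 0.096 = 0.322; P(Income=Q2 | Education=Bach) = 0.101/0.322 = 0.31366.
P(Education=HS) = 0.096 + 0.067 + 0.061 + 0.089 = 0.313; P(Income=Q2 | Education=HS) = 0.096/0.313 = 0.30671.
Difference = 0.0070.

0.0070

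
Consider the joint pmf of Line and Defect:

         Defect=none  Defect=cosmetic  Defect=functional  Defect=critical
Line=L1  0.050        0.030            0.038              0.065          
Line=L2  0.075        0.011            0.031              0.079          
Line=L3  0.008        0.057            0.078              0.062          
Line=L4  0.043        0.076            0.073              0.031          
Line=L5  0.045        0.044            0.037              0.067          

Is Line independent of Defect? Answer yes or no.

no

P(Line=L3) = 0.205 and P(Defect=none) = 0.221, so their product is 0.04531, but P(Line=L3, Defect=none) = 0.008. Since these differ, Line and Defect are not independent.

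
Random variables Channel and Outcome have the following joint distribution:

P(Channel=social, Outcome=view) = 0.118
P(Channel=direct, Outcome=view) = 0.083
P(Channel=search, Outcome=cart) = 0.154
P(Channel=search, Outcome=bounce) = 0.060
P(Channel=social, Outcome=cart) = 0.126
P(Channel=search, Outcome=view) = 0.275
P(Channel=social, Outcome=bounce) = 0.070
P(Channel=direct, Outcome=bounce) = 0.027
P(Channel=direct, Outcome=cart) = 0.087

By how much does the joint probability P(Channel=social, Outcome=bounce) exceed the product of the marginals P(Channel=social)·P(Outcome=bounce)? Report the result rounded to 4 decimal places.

P(Channel=social) = 0.070 + 0.118 + 0.126 = 0.314.
P(Outcome=bounce) = 0.060 + 0.070 + 0.027 = 0.157.
P(Channel=social, Outcome=bounce) − P(Channel=social)P(Outcome=bounce) = 0.070 − 0.314×0.157 = 0.0207.

0.0207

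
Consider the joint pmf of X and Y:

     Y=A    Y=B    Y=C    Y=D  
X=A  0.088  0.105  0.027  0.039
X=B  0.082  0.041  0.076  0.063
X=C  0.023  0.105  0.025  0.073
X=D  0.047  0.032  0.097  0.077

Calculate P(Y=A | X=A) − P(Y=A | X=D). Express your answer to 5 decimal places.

P(X=A) = 0.088 + 0.105 + 0.027 + 0.039 = 0.259; P(Y=A | X=A) = 0.088/0.259 = 0.339768.
P(X=D) = 0.047 + 0.032 + 0.097 + 0.077 = 0.253; P(Y=A | X=D) = 0.047/0.253 = 0.185771.
Difference = 0.15400.

0.15400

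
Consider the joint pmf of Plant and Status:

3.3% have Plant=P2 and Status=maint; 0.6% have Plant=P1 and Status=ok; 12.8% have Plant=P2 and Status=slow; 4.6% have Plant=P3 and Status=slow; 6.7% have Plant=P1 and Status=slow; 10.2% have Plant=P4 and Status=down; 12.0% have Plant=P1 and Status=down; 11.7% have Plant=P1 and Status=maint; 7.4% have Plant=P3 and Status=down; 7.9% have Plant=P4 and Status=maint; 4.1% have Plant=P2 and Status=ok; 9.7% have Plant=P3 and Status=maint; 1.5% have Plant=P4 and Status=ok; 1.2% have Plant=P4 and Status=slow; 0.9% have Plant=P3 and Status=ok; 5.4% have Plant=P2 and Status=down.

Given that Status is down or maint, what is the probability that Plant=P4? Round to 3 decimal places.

P(Status=down) = 0.120 + 0.054 + 0.074 + 0.102 = 0.350.
P(Status=maint) = 0.117 + 0.033 + 0.097 + 0.079 = 0.326.
P(Status ∈ {down, maint}) = 0.350 + 0.326 = 0.676; P(Plant=P4, Status ∈ {down, maint}) = 0.102 + 0.079 = 0.181.
P(Plant=P4 | Status ∈ {down, maint}) = 0.181/0.676 = 0.268.

0.268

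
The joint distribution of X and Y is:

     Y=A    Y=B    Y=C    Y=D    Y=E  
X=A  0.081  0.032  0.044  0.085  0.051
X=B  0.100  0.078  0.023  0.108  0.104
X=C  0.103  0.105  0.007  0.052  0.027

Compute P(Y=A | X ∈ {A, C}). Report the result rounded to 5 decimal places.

P(X=A) = 0.081 + 0.032 + 0.044 + 0.085 + 0.051 = 0.293.
P(X=C) = 0.103 + 0.105 + 0.007 + 0.052 + 0.027 = 0.294.
P(X ∈ {A, C}) = 0.293 + 0.294 = 0.587; P(Y=A, X ∈ {A, C}) = 0.081 + 0.103 = 0.184.
P(Y=A | X ∈ {A, C}) = 0.184/0.587 = 0.31346.

0.31346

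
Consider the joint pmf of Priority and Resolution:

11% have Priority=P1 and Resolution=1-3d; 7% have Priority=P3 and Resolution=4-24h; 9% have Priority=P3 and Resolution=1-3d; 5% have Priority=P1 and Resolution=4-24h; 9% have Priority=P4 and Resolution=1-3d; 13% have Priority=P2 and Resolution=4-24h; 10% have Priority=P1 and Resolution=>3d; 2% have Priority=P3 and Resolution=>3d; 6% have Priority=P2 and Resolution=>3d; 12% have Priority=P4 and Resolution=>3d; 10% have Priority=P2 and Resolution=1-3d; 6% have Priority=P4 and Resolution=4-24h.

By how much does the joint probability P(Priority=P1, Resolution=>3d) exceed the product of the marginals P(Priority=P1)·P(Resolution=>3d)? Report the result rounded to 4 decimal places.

0.0220

P(Priority=P1) = 0.05 + 0.11 + 0.10 = 0.26.
P(Resolution=>3d) = 0.10 + 0.06 + 0.02 + 0.12 = 0.30.
P(Priority=P1, Resolution=>3d) − P(Priority=P1)P(Resolution=>3d) = 0.10 − 0.26×0.30 = 0.0220.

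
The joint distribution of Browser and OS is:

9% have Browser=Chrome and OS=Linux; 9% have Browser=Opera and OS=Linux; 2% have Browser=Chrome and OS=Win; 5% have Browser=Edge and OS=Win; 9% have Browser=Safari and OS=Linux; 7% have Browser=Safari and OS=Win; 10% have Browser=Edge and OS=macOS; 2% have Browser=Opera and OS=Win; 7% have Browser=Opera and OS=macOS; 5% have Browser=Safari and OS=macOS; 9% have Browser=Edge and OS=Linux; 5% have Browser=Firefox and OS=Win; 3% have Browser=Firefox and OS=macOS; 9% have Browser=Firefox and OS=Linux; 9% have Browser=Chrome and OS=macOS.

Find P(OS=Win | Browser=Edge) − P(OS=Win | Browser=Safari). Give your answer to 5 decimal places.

-0.12500

P(Browser=Edge) = 0.05 + 0.10 + 0.09 = 0.24; P(OS=Win | Browser=Edge) = 0.05/0.24 = 0.208333.
P(Browser=Safari) = 0.07 + 0.05 + 0.09 = 0.21; P(OS=Win | Browser=Safari) = 0.07/0.21 = 0.333333.
Difference = -0.12500.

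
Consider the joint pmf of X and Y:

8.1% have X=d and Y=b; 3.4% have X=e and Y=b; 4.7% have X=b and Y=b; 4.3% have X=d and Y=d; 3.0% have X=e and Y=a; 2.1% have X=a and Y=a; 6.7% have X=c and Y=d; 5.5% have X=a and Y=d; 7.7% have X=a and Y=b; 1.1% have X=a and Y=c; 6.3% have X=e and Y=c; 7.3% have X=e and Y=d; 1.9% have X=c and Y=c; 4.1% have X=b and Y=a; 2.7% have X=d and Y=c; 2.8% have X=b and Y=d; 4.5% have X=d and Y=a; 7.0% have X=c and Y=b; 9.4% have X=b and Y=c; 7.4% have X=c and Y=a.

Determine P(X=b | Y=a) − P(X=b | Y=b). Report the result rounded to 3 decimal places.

0.042

P(Y=a) = 0.021 + 0.041 + 0.074 + 0.045 + 0.030 = 0.211; P(X=b | Y=a) = 0.041/0.211 = 0.1943.
P(Y=b) = 0.077 + 0.047 + 0.070 + 0.081 + 0.034 = 0.309; P(X=b | Y=b) = 0.047/0.309 = 0.1521.
Difference = 0.042.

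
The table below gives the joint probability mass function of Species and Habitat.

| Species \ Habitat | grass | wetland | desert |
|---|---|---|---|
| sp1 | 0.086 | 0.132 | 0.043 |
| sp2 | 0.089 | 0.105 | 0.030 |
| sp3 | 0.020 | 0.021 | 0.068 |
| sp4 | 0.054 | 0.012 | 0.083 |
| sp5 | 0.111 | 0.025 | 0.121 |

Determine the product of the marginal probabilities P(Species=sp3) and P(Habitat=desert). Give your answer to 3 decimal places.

P(Species=sp3) = 0.020 + 0.021 + 0.068 = 0.109.
P(Habitat=desert) = 0.043 + 0.030 + 0.068 + 0.083 + 0.121 = 0.345.
Product: 0.109 × 0.345 = 0.038.

0.038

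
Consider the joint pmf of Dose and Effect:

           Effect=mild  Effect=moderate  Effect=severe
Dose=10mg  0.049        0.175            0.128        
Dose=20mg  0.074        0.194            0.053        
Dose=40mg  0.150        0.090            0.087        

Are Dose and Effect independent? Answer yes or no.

no

P(Dose=40mg) = 0.327 and P(Effect=mild) = 0.273, so their product is 0.08927, but P(Dose=40mg, Effect=mild) = 0.150. Since these differ, Dose and Effect are not independent.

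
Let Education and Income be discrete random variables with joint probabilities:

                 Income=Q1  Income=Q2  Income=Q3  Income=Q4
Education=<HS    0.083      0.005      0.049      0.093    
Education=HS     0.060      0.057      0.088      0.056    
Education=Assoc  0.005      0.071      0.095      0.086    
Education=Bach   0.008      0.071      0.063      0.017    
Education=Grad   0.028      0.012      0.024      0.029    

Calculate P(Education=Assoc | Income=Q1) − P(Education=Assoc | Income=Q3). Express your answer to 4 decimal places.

-0.2706

P(Income=Q1) = 0.083 + 0.060 + 0.005 + 0.008 + 0.028 = 0.184; P(Education=Assoc | Income=Q1) = 0.005/0.184 = 0.02717.
P(Income=Q3) = 0.049 + 0.088 + 0.095 + 0.063 + 0.024 = 0.319; P(Education=Assoc | Income=Q3) = 0.095/0.319 = 0.29781.
Difference = -0.2706.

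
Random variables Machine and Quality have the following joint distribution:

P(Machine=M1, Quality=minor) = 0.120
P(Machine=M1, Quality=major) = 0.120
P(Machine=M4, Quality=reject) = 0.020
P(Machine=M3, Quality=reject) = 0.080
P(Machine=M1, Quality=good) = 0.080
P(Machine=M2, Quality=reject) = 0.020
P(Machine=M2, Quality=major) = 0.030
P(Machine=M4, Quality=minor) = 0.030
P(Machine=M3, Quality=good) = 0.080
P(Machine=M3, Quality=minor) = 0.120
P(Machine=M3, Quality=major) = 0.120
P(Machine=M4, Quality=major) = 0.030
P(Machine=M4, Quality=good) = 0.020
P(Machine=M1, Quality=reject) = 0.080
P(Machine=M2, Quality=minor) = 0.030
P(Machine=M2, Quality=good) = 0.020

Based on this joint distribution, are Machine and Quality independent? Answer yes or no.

Every cell satisfies P(Machine,Quality) = P(Machine)·P(Quality). For instance P(Machine=M2) = 0.100, P(Quality=major) = 0.300, and 0.100×0.300 = 0.030 matches the joint entry. So Machine and Quality are independent.

yes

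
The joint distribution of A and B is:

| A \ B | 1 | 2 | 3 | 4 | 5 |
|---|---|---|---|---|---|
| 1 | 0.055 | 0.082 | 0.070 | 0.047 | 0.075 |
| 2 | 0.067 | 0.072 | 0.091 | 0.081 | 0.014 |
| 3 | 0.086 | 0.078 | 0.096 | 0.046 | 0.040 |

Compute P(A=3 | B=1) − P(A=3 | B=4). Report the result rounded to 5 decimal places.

0.14909

P(B=1) = 0.055 + 0.067 + 0.086 = 0.208; P(A=3 | B=1) = 0.086/0.208 = 0.413462.
P(B=4) = 0.047 + 0.081 + 0.046 = 0.174; P(A=3 | B=4) = 0.046/0.174 = 0.264368.
Difference = 0.14909.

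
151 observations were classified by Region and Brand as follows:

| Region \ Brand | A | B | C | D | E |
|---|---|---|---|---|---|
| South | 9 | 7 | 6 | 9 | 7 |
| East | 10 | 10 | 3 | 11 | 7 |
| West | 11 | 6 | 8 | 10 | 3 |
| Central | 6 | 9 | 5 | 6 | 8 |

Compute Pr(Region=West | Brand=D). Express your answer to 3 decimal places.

0.278

Total with Brand=D: 9 + 11 + 10 + 6 = 36.
P(Region=West | Brand=D) = 10/36 = 0.278.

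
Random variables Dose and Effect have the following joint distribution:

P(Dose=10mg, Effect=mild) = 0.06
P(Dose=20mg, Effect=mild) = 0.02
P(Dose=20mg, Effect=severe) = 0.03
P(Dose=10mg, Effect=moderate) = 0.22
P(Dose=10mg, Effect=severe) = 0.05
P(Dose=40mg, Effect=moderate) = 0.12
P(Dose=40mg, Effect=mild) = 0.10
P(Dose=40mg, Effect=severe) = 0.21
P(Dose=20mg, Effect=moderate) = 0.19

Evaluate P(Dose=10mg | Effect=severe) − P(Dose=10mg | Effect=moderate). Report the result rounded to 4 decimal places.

P(Effect=severe) = 0.05 + 0.03 + 0.21 = 0.29; P(Dose=10mg | Effect=severe) = 0.05/0.29 = 0.17241.
P(Effect=moderate) = 0.22 + 0.19 + 0.12 = 0.53; P(Dose=10mg | Effect=moderate) = 0.22/0.53 = 0.41509.
Difference = -0.2427.

-0.2427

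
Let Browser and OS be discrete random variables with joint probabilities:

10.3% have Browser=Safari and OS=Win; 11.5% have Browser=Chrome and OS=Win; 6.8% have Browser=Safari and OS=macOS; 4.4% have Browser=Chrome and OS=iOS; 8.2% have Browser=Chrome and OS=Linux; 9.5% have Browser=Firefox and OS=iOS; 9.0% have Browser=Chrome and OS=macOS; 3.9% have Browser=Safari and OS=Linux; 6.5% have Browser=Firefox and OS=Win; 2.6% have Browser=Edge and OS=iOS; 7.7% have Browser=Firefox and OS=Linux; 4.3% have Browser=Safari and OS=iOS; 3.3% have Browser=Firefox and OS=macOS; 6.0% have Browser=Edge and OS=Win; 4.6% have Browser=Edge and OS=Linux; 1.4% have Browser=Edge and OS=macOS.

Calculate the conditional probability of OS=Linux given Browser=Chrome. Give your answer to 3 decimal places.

0.248

P(Browser=Chrome) = 0.115 + 0.090 + 0.082 + 0.044 = 0.331.
P(OS=Linux | Browser=Chrome) = 0.082/0.331 = 0.248.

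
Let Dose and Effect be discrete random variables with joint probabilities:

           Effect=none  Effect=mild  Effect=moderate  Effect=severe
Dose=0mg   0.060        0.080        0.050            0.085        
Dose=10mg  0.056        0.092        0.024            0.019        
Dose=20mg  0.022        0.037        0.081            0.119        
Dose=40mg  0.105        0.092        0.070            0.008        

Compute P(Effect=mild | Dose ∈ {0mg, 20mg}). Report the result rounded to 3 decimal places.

0.219

P(Dose=0mg) = 0.060 + 0.080 + 0.050 + 0.085 = 0.275.
P(Dose=20mg) = 0.022 + 0.037 + 0.081 + 0.119 = 0.259.
P(Dose ∈ {0mg, 20mg}) = 0.275 + 0.259 = 0.534; P(Effect=mild, Dose ∈ {0mg, 20mg}) = 0.080 + 0.037 = 0.117.
P(Effect=mild | Dose ∈ {0mg, 20mg}) = 0.117/0.534 = 0.219.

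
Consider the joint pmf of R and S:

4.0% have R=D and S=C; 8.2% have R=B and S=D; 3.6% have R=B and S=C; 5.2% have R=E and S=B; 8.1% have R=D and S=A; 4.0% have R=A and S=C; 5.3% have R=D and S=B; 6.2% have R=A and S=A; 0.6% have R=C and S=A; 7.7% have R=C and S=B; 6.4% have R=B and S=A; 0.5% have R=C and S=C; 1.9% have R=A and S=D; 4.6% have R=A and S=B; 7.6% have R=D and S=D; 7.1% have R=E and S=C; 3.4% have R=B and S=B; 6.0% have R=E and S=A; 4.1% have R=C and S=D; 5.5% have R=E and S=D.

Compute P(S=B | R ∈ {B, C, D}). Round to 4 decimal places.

0.2756

P(R=B) = 0.064 + 0.034 + 0.036 + 0.082 = 0.216.
P(R=C) = 0.006 + 0.077 + 0.005 + 0.041 = 0.129.
P(R=D) = 0.081 + 0.053 + 0.040 + 0.076 = 0.250.
P(R ∈ {B, C, D}) = 0.216 + 0.129 + 0.250 = 0.595; P(S=B, R ∈ {B, C, D}) = 0.034 + 0.077 + 0.053 = 0.164.
P(S=B | R ∈ {B, C, D}) = 0.164/0.595 = 0.2756.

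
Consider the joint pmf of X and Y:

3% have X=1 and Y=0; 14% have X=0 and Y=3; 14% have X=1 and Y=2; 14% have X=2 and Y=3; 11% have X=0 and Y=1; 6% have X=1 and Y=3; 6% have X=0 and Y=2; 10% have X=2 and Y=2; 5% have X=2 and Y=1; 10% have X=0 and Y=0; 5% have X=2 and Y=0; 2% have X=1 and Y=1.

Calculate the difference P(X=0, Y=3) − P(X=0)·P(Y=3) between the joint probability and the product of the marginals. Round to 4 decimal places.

0.0006

P(X=0) = 0.10 + 0.11 + 0.06 + 0.14 = 0.41.
P(Y=3) = 0.14 + 0.06 + 0.14 = 0.34.
P(X=0, Y=3) − P(X=0)P(Y=3) = 0.14 − 0.41×0.34 = 0.0006.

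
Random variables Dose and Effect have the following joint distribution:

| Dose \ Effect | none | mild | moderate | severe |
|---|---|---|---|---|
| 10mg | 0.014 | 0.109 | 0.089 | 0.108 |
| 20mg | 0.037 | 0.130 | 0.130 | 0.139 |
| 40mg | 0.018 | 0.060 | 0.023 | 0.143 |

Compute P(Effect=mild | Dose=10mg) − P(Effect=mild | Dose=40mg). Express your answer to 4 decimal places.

P(Dose=10mg) = 0.014 + 0.109 + 0.089 + 0.108 = 0.320; P(Effect=mild | Dose=10mg) = 0.109/0.320 = 0.34063.
P(Dose=40mg) = 0.018 + 0.060 + 0.023 + 0.143 = 0.244; P(Effect=mild | Dose=40mg) = 0.060/0.244 = 0.24590.
Difference = 0.0947.

0.0947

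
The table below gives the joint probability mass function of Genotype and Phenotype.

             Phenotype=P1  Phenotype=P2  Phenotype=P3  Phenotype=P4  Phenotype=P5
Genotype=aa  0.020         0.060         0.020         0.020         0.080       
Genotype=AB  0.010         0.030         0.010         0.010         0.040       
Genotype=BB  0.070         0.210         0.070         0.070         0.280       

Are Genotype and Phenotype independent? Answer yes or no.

yes

Every cell satisfies P(Genotype,Phenotype) = P(Genotype)·P(Phenotype). For instance P(Genotype=aa) = 0.200, P(Phenotype=P2) = 0.300, and 0.200×0.300 = 0.060 matches the joint entry. So Genotype and Phenotype are independent.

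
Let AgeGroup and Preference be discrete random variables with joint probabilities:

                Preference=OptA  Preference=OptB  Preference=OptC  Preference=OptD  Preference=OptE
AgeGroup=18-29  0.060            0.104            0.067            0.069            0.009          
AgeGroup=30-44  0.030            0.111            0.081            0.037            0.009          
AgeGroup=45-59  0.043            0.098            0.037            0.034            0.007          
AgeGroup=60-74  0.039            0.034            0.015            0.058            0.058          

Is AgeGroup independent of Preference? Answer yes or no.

P(AgeGroup=60-74) = 0.204 and P(Preference=OptE) = 0.083, so their product is 0.01693, but P(AgeGroup=60-74, Preference=OptE) = 0.058. Since these differ, AgeGroup and Preference are not independent.

no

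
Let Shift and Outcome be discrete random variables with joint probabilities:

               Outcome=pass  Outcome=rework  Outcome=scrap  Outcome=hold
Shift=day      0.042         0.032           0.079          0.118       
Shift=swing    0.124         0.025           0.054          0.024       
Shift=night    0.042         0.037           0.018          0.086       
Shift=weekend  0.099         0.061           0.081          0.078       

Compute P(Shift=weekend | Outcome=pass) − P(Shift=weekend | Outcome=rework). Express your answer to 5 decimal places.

P(Outcome=pass) = 0.042 + 0.124 + 0.042 + 0.099 = 0.307; P(Shift=weekend | Outcome=pass) = 0.099/0.307 = 0.322476.
P(Outcome=rework) = 0.032 + 0.025 + 0.037 + 0.061 = 0.155; P(Shift=weekend | Outcome=rework) = 0.061/0.155 = 0.393548.
Difference = -0.07107.

-0.07107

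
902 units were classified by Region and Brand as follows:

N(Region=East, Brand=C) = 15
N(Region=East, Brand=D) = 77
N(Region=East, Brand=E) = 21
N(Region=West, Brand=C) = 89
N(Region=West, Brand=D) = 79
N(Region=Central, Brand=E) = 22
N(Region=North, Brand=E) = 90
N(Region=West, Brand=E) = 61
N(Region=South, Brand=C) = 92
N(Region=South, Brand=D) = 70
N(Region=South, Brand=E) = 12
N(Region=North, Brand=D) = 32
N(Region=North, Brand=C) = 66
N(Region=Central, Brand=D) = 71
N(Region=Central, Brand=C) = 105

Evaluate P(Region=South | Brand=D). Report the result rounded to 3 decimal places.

0.213

Total with Brand=D: 32 + 70 + 77 + 79 + 71 = 329.
P(Region=South | Brand=D) = 70/329 = 0.213.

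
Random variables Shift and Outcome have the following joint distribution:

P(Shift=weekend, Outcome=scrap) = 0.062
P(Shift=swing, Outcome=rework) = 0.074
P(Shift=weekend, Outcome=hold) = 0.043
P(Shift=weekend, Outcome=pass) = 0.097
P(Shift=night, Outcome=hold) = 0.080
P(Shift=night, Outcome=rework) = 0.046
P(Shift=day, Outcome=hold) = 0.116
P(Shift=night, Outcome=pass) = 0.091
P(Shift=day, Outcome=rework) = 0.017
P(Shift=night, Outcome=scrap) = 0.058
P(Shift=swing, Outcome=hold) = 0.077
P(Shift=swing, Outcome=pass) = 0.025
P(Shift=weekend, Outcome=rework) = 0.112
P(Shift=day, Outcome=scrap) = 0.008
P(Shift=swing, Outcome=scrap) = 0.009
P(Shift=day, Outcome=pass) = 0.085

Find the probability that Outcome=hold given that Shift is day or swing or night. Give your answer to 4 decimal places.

0.3980

P(Shift=day) = 0.085 + 0.017 + 0.008 + 0.116 = 0.226.
P(Shift=swing) = 0.025 + 0.074 + 0.009 + 0.077 = 0.185.
P(Shift=night) = 0.091 + 0.046 + 0.058 + 0.080 = 0.275.
P(Shift ∈ {day, swing, night}) = 0.226 + 0.185 + 0.275 = 0.686; P(Outcome=hold, Shift ∈ {day, swing, night}) = 0.116 + 0.077 + 0.080 = 0.273.
P(Outcome=hold | Shift ∈ {day, swing, night}) = 0.273/0.686 = 0.3980.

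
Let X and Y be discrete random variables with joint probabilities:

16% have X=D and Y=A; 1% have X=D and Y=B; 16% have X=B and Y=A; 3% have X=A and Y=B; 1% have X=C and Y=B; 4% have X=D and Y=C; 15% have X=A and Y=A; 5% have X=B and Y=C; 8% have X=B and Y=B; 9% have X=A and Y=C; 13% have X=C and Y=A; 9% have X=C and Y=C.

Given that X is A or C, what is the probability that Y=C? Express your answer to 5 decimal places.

P(X=A) = 0.15 + 0.03 + 0.09 = 0.27.
P(X=C) = 0.13 + 0.01 + 0.09 = 0.23.
P(X ∈ {A, C}) = 0.27 + 0.23 = 0.50; P(Y=C, X ∈ {A, C}) = 0.09 + 0.09 = 0.18.
P(Y=C | X ∈ {A, C}) = 0.18/0.50 = 0.36000.

0.36000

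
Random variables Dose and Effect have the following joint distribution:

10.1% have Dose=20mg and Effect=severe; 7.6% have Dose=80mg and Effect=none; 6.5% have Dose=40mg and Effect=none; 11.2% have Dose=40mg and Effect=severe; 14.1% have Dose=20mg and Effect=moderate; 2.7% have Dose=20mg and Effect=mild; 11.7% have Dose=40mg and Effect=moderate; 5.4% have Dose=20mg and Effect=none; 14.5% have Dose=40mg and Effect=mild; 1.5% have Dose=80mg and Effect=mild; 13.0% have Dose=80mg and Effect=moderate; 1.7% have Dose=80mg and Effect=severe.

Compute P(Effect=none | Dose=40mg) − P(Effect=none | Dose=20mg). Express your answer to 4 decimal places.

P(Dose=40mg) = 0.065 + 0.145 + 0.117 + 0.112 = 0.439; P(Effect=none | Dose=40mg) = 0.065/0.439 = 0.14806.
P(Dose=20mg) = 0.054 + 0.027 + 0.141 + 0.101 = 0.323; P(Effect=none | Dose=20mg) = 0.054/0.323 = 0.16718.
Difference = -0.0191.

-0.0191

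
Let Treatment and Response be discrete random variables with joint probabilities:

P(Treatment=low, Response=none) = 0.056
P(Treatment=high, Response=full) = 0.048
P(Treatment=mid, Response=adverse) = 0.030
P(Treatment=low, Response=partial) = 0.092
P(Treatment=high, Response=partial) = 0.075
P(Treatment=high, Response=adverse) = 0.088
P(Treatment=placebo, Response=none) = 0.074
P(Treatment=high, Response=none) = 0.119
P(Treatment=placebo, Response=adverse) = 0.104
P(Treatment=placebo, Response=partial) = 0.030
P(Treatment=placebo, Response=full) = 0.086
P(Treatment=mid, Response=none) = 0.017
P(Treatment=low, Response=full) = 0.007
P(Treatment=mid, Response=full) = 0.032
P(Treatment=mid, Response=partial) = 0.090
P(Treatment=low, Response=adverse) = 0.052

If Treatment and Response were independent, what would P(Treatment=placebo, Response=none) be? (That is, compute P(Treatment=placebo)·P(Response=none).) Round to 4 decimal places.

0.0782

P(Treatment=placebo) = 0.074 + 0.030 + 0.086 + 0.104 = 0.294.
P(Response=none) = 0.074 + 0.056 + 0.017 + 0.119 = 0.266.
Product: 0.294 × 0.266 = 0.0782.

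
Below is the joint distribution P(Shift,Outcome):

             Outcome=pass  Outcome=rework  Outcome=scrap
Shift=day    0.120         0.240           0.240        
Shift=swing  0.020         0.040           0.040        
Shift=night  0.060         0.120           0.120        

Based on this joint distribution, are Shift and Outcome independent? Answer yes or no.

yes

Every cell satisfies P(Shift,Outcome) = P(Shift)·P(Outcome). For instance P(Shift=day) = 0.600, P(Outcome=rework) = 0.400, and 0.600×0.400 = 0.240 matches the joint entry. So Shift and Outcome are independent.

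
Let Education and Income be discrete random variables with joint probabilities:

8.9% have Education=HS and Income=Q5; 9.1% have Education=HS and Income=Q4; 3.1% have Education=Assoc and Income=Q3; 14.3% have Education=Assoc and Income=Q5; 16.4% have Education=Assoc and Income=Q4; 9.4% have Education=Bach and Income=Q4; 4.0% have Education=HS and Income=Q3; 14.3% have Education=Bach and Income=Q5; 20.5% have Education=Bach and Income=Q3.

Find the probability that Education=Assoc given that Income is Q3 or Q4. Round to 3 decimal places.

0.312

P(Income=Q3) = 0.040 + 0.031 + 0.205 = 0.276.
P(Income=Q4) = 0.091 + 0.164 + 0.094 = 0.349.
P(Income ∈ {Q3, Q4}) = 0.276 + 0.349 = 0.625; P(Education=Assoc, Income ∈ {Q3, Q4}) = 0.031 + 0.164 = 0.195.
P(Education=Assoc | Income ∈ {Q3, Q4}) = 0.195/0.625 = 0.312.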